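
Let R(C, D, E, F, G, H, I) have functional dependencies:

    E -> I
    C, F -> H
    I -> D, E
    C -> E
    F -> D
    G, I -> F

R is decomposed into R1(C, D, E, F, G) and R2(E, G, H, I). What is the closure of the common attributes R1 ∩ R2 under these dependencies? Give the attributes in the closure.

D, E, F, G, I

R1 ∩ R2 = {E, G}.
E → I applies, adding I
I → D, E applies, adding D
G, I → F applies, adding F
Closure: {D, E, F, G, I}.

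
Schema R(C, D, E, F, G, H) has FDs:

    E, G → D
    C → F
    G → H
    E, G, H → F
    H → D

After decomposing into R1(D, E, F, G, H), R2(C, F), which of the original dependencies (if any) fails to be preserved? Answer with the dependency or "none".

none

E, G → D lies within R1.
C → F lies within R2.
G → H lies within R1.
E, G, H → F lies within R1.
H → D lies within R1.
Every dependency is enforceable on the fragments, so the decomposition is dependency-preserving.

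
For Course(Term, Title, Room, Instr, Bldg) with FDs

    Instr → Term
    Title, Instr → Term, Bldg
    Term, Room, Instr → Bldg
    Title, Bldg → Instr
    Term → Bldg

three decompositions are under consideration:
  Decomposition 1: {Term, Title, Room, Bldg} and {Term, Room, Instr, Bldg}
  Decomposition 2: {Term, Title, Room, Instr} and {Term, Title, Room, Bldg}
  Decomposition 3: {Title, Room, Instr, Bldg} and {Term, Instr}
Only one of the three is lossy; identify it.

Decomposition 1: common = {Term, Room, Bldg}, closure = {Term, Room, Bldg} → lossy.
Decomposition 2: common = {Term, Title, Room}, closure = {Term, Title, Room, Instr, Bldg} → lossless.
Decomposition 3: common = {Instr}, closure = {Term, Instr, Bldg} → lossless.

Decomposition 1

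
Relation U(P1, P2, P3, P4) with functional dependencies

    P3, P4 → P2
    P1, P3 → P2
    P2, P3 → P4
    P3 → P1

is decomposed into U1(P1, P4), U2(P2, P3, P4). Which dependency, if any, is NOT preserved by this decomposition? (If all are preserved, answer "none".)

P3 → P1

Check P3 → P1: no single fragment contains all of {P1, P3}, and the restricted closure of {P3} across the fragments never reaches {P1}.
P3, P4 → P2 is preserved.
P1, P3 → P2 is preserved.
P2, P3 → P4 is preserved.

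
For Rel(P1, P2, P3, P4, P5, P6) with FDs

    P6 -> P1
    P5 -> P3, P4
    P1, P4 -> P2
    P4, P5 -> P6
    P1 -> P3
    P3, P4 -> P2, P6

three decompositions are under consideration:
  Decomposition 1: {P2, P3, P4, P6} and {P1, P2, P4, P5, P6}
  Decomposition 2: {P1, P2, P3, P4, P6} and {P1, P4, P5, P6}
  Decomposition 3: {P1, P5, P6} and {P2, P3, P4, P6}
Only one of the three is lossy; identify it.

Decomposition 3

Decomposition 1: common = {P2, P4, P6}, closure = {P1, P2, P3, P4, P6} → lossless.
Decomposition 2: common = {P1, P4, P6}, closure = {P1, P2, P3, P4, P6} → lossless.
Decomposition 3: common = {P6}, closure = {P1, P3, P6} → lossy.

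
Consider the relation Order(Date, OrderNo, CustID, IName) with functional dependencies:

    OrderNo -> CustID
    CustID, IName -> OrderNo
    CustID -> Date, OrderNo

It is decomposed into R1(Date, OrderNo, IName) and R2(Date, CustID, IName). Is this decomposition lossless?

No

Common attributes: R1 ∩ R2 = {Date, IName}.
No dependency enlarges {Date, IName}, so (Date, IName)⁺ = {Date, IName}.
The closure contains neither all of R1 = {Date, OrderNo, IName} nor all of R2 = {Date, CustID, IName}, so the common attributes are not a superkey of either fragment. The join is lossy.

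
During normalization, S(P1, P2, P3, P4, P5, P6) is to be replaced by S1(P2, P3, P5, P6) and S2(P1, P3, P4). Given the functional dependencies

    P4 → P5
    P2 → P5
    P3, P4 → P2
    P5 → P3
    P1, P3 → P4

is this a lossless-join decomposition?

No

Common attributes: S1 ∩ S2 = {P3}.
No dependency enlarges {P3}, so (P3)⁺ = {P3}.
The closure contains neither all of S1 = {P2, P3, P5, P6} nor all of S2 = {P1, P3, P4}, so the common attributes are not a superkey of either fragment. The join is lossy.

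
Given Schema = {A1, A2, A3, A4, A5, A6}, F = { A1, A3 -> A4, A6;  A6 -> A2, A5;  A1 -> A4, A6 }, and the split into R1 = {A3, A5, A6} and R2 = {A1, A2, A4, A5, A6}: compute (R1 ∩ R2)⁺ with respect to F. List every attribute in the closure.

A2, A5, A6

R1 ∩ R2 = {A5, A6}.
A6 → A2, A5 applies, adding A2
Closure: {A2, A5, A6}.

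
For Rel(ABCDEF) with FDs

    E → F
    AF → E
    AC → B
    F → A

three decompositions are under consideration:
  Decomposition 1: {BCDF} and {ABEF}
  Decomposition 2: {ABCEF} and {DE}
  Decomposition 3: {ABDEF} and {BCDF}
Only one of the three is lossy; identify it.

Decomposition 1: common = {BF}, closure = {ABEF} → lossless.
Decomposition 2: common = {E}, closure = {AEF} → lossy.
Decomposition 3: common = {BDF}, closure = {ABDEF} → lossless.

Decomposition 2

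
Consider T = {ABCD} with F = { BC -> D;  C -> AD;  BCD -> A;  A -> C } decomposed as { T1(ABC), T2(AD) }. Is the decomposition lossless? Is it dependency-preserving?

Lossless test: (A)⁺ = {ACD}, which contains all of one fragment — lossless.
Dependency preservation: BC → D; C → AD; BCD → A are not contained in any single fragment, but the restricted closure of each left-hand side across the fragments still reaches the right-hand side; the remaining FDs each lie inside some fragment. All dependencies are preserved.

lossless and dependency-preserving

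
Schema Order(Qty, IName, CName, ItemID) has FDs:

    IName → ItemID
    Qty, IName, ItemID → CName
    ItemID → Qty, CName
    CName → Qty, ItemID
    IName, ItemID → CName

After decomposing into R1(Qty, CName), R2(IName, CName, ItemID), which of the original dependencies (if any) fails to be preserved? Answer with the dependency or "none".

none

IName → ItemID lies within R2.
Qty, IName, ItemID → CName: restricted closure across fragments reaches CName.
ItemID → Qty, CName: restricted closure across fragments reaches Qty, CName.
CName → Qty, ItemID: restricted closure across fragments reaches Qty, ItemID.
IName, ItemID → CName lies within R2.
Every dependency is enforceable on the fragments, so the decomposition is dependency-preserving.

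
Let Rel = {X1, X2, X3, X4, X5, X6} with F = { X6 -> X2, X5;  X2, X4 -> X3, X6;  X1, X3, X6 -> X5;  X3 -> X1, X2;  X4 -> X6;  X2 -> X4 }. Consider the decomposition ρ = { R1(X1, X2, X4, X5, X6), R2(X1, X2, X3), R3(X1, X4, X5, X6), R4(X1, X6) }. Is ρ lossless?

Yes

Chase test. Columns are X1, X2, X3, X4, X5, X6; row i has aⱼ where attribute j ∈ Ri, else bᵢⱼ.
Initial tableau (one row per fragment):
  row 1: a1 a2 b13 a4 a5 a6
  row 2: a1 a2 a3 b24 b25 b26
  row 3: a1 b32 b33 a4 a5 a6
  row 4: a1 b42 b43 b44 b45 a6
Rows 1 and 3 agree on X6; apply X6→X2, X5 and equate their X2, X5 entries.
Rows 1 and 4 agree on X6; apply X6→X2, X5 and equate their X2, X5 entries.
Rows 1 and 3 agree on X2, X4; apply X2, X4→X3, X6 and equate their X3, X6 entries.
Rows 1 and 2 agree on X2; apply X2→X4 and equate their X4 entries.
Rows 1 and 4 agree on X2; apply X2→X4 and equate their X4 entries.
Rows 1 and 2 agree on X2, X4; apply X2, X4→X3, X6 and equate their X3, X6 entries.
Rows 1 and 4 agree on X2, X4; apply X2, X4→X3, X6 and equate their X3, X6 entries.
Rows 1 and 2 agree on X1, X3, X6; apply X1, X3, X6→X5 and equate their X5 entries.
Row 1 is now all distinguished symbols — the join is lossless.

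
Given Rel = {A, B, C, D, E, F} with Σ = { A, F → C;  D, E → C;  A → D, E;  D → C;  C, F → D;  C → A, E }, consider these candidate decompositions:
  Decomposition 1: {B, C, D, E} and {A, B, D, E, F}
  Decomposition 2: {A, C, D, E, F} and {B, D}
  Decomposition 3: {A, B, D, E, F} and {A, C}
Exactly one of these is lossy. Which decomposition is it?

Decomposition 2

Decomposition 1: common = {B, D, E}, closure = {A, B, C, D, E} → lossless.
Decomposition 2: common = {D}, closure = {A, C, D, E} → lossy.
Decomposition 3: common = {A}, closure = {A, C, D, E} → lossless.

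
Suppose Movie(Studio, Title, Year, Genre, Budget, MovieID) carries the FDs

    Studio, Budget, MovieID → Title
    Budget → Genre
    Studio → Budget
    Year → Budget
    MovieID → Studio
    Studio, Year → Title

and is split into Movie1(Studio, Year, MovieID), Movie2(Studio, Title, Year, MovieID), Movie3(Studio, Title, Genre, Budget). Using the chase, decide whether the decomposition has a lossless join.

Chase test. Columns are Studio, Title, Year, Genre, Budget, MovieID; row i has aⱼ where attribute j ∈ Moviei, else bᵢⱼ.
Initial tableau (one row per fragment):
  row 1: a1 b12 a3 b14 b15 a6
  row 2: a1 a2 a3 b24 b25 a6
  row 3: a1 a2 b33 a4 a5 b36
Rows 1 and 2 agree on Studio; apply Studio→Budget and equate their Budget entries.
Rows 1 and 3 agree on Studio; apply Studio→Budget and equate their Budget entries.
Rows 1 and 2 agree on Studio, Year; apply Studio, Year→Title and equate their Title entries.
Rows 1 and 2 agree on Budget; apply Budget→Genre and equate their Genre entries.
Rows 1 and 3 agree on Budget; apply Budget→Genre and equate their Genre entries.
Row 1 is now all distinguished symbols — the join is lossless.

Yes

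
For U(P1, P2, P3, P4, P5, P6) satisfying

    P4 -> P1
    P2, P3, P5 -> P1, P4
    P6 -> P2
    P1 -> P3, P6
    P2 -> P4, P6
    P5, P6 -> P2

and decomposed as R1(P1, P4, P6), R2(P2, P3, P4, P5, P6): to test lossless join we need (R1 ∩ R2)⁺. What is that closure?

P1, P2, P3, P4, P6

R1 ∩ R2 = {P4, P6}.
P4 → P1 applies, adding P1
P6 → P2 applies, adding P2
P1 → P3, P6 applies, adding P3
Closure: {P1, P2, P3, P4, P6}.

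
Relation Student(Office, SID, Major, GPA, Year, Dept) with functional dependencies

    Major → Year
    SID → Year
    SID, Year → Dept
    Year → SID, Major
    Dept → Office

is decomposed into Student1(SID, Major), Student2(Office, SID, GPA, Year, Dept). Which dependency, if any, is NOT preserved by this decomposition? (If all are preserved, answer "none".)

none

Major → Year: restricted closure across fragments reaches Year.
SID → Year lies within Student2.
SID, Year → Dept lies within Student2.
Year → SID, Major: restricted closure across fragments reaches SID, Major.
Dept → Office lies within Student2.
Every dependency is enforceable on the fragments, so the decomposition is dependency-preserving.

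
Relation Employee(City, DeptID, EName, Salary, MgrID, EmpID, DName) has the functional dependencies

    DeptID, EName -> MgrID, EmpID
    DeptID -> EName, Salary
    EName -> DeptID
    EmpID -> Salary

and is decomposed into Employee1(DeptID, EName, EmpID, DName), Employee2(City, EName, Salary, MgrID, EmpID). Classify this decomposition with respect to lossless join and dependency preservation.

lossy but dependency-preserving

Lossless test: (EName, EmpID)⁺ = {DeptID, EName, Salary, MgrID, EmpID}, which is a superkey of neither fragment — lossy.
Dependency preservation: DeptID, EName → MgrID, EmpID; DeptID → EName, Salary are not contained in any single fragment, but the restricted closure of each left-hand side across the fragments still reaches the right-hand side; the remaining FDs each lie inside some fragment. All dependencies are preserved.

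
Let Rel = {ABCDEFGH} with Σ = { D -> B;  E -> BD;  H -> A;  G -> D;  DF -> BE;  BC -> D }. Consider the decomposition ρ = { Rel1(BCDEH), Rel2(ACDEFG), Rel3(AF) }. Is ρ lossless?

No

Chase test. Columns are ABCDEFGH; row i has aⱼ where attribute j ∈ Reli, else bᵢⱼ.
Initial tableau (one row per fragment):
  row 1: b11 a2 a3 a4 a5 b16 b17 a8
  row 2: a1 b22 a3 a4 a5 a6 a7 b28
  row 3: a1 b32 b33 b34 b35 a6 b37 b38
Rows 1 and 2 agree on D; apply D→B and equate their B entries.
No row becomes fully distinguished — the join is lossy.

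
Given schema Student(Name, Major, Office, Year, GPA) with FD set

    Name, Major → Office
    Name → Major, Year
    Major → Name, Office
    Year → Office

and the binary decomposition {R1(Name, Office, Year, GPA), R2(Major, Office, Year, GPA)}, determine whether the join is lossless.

No

Common attributes: R1 ∩ R2 = {Office, Year, GPA}.
No dependency enlarges {Office, Year, GPA}, so (Office, Year, GPA)⁺ = {Office, Year, GPA}.
The closure contains neither all of R1 = {Name, Office, Year, GPA} nor all of R2 = {Major, Office, Year, GPA}, so the common attributes are not a superkey of either fragment. The join is lossy.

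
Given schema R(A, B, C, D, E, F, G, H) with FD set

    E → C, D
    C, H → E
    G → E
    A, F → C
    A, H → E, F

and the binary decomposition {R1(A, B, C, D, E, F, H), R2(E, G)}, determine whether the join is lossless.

No

Common attributes: R1 ∩ R2 = {E}.
Closure of {E}: E → C, D applies, adding C, D. So (E)⁺ = {C, D, E}.
The closure contains neither all of R1 = {A, B, C, D, E, F, H} nor all of R2 = {E, G}, so the common attributes are not a superkey of either fragment. The join is lossy.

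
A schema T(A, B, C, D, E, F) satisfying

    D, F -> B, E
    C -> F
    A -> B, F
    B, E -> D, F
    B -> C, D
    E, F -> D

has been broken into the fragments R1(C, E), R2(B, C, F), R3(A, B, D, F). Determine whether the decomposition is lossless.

Chase test. Columns are A, B, C, D, E, F; row i has aⱼ where attribute j ∈ Ri, else bᵢⱼ.
Initial tableau (one row per fragment):
  row 1: b11 b12 a3 b14 a5 b16
  row 2: b21 a2 a3 b24 b25 a6
  row 3: a1 a2 b33 a4 b35 a6
Rows 1 and 2 agree on C; apply C→F and equate their F entries.
Rows 2 and 3 agree on B; apply B→C, D and equate their C, D entries.
Rows 2 and 3 agree on D, F; apply D, F→B, E and equate their B, E entries.
No row becomes fully distinguished — the join is lossy.

No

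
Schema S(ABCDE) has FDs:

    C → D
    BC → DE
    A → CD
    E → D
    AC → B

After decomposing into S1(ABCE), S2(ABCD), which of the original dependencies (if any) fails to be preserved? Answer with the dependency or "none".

E → D

Check E → D: no single fragment contains all of {DE}, and the restricted closure of {E} across the fragments never reaches {D}.
C → D is preserved.
BC → DE is preserved.
A → CD is preserved.
AC → B is preserved.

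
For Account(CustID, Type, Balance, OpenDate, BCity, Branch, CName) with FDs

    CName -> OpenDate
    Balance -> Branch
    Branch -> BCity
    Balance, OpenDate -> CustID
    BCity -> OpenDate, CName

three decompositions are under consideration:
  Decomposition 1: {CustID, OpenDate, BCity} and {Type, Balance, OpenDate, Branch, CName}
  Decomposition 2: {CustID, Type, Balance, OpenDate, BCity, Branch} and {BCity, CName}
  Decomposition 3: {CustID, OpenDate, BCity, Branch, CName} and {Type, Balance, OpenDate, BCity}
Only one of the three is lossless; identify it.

Decomposition 2

Decomposition 1: common = {OpenDate}, closure = {OpenDate} → lossy.
Decomposition 2: common = {BCity}, closure = {OpenDate, BCity, CName} → lossless.
Decomposition 3: common = {OpenDate, BCity}, closure = {OpenDate, BCity, CName} → lossy.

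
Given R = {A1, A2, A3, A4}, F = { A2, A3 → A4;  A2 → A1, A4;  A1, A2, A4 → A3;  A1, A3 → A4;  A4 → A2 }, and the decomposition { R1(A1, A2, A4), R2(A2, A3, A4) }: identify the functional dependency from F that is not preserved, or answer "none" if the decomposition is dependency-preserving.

Check A1, A3 → A4: no single fragment contains all of {A1, A3, A4}, and the restricted closure of {A1, A3} across the fragments never reaches {A4}.
A2, A3 → A4 is preserved.
A2 → A1, A4 is preserved.
A1, A2, A4 → A3 is preserved.
A4 → A2 is preserved.

A1, A3 → A4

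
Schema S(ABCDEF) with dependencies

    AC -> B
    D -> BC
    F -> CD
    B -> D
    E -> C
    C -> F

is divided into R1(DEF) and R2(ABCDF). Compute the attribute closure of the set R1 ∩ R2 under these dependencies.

R1 ∩ R2 = {DF}.
D → BC applies, adding BC
Closure: {BCDF}.

BCDF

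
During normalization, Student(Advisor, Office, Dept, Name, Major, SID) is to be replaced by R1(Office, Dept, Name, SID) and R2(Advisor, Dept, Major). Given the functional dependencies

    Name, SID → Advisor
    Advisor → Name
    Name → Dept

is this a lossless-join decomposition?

Common attributes: R1 ∩ R2 = {Dept}.
No dependency enlarges {Dept}, so (Dept)⁺ = {Dept}.
The closure contains neither all of R1 = {Office, Dept, Name, SID} nor all of R2 = {Advisor, Dept, Major}, so the common attributes are not a superkey of either fragment. The join is lossy.

No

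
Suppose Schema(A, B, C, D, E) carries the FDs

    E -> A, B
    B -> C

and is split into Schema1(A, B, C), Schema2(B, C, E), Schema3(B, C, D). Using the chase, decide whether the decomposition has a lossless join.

Chase test. Columns are A, B, C, D, E; row i has aⱼ where attribute j ∈ Schemai, else bᵢⱼ.
Initial tableau (one row per fragment):
  row 1: a1 a2 a3 b14 b15
  row 2: b21 a2 a3 b24 a5
  row 3: b31 a2 a3 a4 b35
No row becomes fully distinguished — the join is lossy.

No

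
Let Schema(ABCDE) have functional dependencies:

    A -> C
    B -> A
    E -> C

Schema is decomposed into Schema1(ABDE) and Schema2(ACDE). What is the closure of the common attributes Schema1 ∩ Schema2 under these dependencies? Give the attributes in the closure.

ACDE

Schema1 ∩ Schema2 = {ADE}.
A → C applies, adding C
Closure: {ACDE}.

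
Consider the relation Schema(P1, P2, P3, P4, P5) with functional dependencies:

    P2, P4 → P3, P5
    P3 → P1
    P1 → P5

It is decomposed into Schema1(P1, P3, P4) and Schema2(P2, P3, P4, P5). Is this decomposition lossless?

Yes

Common attributes: Schema1 ∩ Schema2 = {P3, P4}.
Closure of {P3, P4}: P3 → P1 applies, adding P1; P1 → P5 applies, adding P5. So (P3, P4)⁺ = {P1, P3, P4, P5}.
This closure contains every attribute of Schema1, so Schema1 ∩ Schema2 → Schema1. The join is lossless.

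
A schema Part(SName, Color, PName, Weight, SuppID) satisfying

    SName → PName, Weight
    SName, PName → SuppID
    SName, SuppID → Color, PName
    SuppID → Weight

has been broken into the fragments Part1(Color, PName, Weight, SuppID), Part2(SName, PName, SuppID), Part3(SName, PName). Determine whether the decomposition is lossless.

No

Chase test. Columns are SName, Color, PName, Weight, SuppID; row i has aⱼ where attribute j ∈ Parti, else bᵢⱼ.
Initial tableau (one row per fragment):
  row 1: b11 a2 a3 a4 a5
  row 2: a1 b22 a3 b24 a5
  row 3: a1 b32 a3 b34 b35
Rows 2 and 3 agree on SName; apply SName→PName, Weight and equate their PName, Weight entries.
Rows 2 and 3 agree on SName, PName; apply SName, PName→SuppID and equate their SuppID entries.
Rows 2 and 3 agree on SName, SuppID; apply SName, SuppID→Color, PName and equate their Color, PName entries.
Rows 1 and 2 agree on SuppID; apply SuppID→Weight and equate their Weight entries.
No row becomes fully distinguished — the join is lossy.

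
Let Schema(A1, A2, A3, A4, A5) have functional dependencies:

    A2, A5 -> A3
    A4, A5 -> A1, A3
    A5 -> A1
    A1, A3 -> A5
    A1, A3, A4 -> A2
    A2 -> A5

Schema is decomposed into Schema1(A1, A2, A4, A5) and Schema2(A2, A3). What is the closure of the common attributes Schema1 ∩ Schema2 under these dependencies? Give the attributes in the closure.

A1, A2, A3, A5

Schema1 ∩ Schema2 = {A2}.
A2 → A5 applies, adding A5
A2, A5 → A3 applies, adding A3
A5 → A1 applies, adding A1
Closure: {A1, A2, A3, A5}.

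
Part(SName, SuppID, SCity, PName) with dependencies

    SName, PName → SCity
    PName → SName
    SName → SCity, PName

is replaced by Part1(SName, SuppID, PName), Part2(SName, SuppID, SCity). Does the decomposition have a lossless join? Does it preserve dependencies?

lossless and dependency-preserving

Lossless test: (SName, SuppID)⁺ = {SName, SuppID, SCity, PName}, which contains all of one fragment — lossless.
Dependency preservation: SName, PName → SCity; SName → SCity, PName are not contained in any single fragment, but the restricted closure of each left-hand side across the fragments still reaches the right-hand side; the remaining FDs each lie inside some fragment. All dependencies are preserved.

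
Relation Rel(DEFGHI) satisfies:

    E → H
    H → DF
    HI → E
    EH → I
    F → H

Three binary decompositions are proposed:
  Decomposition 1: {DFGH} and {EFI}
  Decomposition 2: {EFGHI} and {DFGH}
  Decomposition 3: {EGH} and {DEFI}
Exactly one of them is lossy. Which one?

Decomposition 1

Decomposition 1: common = {F}, closure = {DFH} → lossy.
Decomposition 2: common = {FGH}, closure = {DFGH} → lossless.
Decomposition 3: common = {E}, closure = {DEFHI} → lossless.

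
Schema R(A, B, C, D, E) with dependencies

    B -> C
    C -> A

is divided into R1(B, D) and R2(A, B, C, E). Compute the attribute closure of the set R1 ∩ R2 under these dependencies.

A, B, C

R1 ∩ R2 = {B}.
B → C applies, adding C
C → A applies, adding A
Closure: {A, B, C}.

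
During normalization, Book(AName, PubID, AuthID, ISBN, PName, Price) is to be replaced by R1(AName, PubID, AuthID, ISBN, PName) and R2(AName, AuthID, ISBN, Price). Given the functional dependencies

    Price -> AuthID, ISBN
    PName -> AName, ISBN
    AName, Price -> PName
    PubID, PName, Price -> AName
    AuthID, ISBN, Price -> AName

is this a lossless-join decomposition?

No

Common attributes: R1 ∩ R2 = {AName, AuthID, ISBN}.
No dependency enlarges {AName, AuthID, ISBN}, so (AName, AuthID, ISBN)⁺ = {AName, AuthID, ISBN}.
The closure contains neither all of R1 = {AName, PubID, AuthID, ISBN, PName} nor all of R2 = {AName, AuthID, ISBN, Price}, so the common attributes are not a superkey of either fragment. The join is lossy.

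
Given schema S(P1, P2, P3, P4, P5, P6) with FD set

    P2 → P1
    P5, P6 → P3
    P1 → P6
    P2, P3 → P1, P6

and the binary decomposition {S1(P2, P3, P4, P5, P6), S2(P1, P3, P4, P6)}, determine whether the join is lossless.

Common attributes: S1 ∩ S2 = {P3, P4, P6}.
No dependency enlarges {P3, P4, P6}, so (P3, P4, P6)⁺ = {P3, P4, P6}.
The closure contains neither all of S1 = {P2, P3, P4, P5, P6} nor all of S2 = {P1, P3, P4, P6}, so the common attributes are not a superkey of either fragment. The join is lossy.

No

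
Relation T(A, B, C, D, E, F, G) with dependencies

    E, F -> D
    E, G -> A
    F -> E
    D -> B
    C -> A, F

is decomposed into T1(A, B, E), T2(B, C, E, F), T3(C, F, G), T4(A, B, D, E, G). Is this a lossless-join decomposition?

No

Chase test. Columns are A, B, C, D, E, F, G; row i has aⱼ where attribute j ∈ Ti, else bᵢⱼ.
Initial tableau (one row per fragment):
  row 1: a1 a2 b13 b14 a5 b16 b17
  row 2: b21 a2 a3 b24 a5 a6 b27
  row 3: b31 b32 a3 b34 b35 a6 a7
  row 4: a1 a2 b43 a4 a5 b46 a7
Rows 2 and 3 agree on F; apply F→E and equate their E entries.
Rows 2 and 3 agree on C; apply C→A, F and equate their A, F entries.
Rows 2 and 3 agree on E, F; apply E, F→D and equate their D entries.
Rows 3 and 4 agree on E, G; apply E, G→A and equate their A entries.
Rows 2 and 3 agree on D; apply D→B and equate their B entries.
No row becomes fully distinguished — the join is lossy.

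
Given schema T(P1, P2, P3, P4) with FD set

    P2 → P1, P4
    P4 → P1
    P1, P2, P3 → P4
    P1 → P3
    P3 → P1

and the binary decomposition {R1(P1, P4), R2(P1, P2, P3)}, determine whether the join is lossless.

Common attributes: R1 ∩ R2 = {P1}.
Closure of {P1}: P1 → P3 applies, adding P3. So (P1)⁺ = {P1, P3}.
The closure contains neither all of R1 = {P1, P4} nor all of R2 = {P1, P2, P3}, so the common attributes are not a superkey of either fragment. The join is lossy.

No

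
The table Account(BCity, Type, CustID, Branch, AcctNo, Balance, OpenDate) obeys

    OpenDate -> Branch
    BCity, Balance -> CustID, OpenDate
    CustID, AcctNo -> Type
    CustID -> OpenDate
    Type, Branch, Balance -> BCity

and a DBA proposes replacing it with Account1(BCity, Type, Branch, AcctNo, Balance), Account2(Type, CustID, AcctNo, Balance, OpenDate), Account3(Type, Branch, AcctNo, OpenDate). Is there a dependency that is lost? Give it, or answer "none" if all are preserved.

BCity, Balance -> CustID, OpenDate

Check BCity, Balance → CustID, OpenDate: no single fragment contains all of {BCity, CustID, Balance, OpenDate}, and the restricted closure of {BCity, Balance} across the fragments never reaches {CustID, OpenDate}.
OpenDate → Branch is preserved.
CustID, AcctNo → Type is preserved.
CustID → OpenDate is preserved.
Type, Branch, Balance → BCity is preserved.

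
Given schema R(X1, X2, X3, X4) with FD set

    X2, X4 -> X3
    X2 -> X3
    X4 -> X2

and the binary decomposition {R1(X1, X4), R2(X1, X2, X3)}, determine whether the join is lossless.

No

Common attributes: R1 ∩ R2 = {X1}.
No dependency enlarges {X1}, so (X1)⁺ = {X1}.
The closure contains neither all of R1 = {X1, X4} nor all of R2 = {X1, X2, X3}, so the common attributes are not a superkey of either fragment. The join is lossy.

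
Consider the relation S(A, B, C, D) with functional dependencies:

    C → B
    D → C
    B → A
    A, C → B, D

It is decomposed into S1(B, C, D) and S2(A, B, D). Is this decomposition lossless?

Yes

Common attributes: S1 ∩ S2 = {B, D}.
Closure of {B, D}: D → C applies, adding C; B → A applies, adding A. So (B, D)⁺ = {A, B, C, D}.
This closure contains every attribute of S1, so S1 ∩ S2 → S1. The join is lossless.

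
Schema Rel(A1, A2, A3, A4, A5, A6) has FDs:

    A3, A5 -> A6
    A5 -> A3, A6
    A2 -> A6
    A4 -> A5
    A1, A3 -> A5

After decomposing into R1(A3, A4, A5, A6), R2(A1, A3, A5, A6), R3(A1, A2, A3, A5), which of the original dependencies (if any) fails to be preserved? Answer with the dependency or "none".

Check A2 → A6: no single fragment contains all of {A2, A6}, and the restricted closure of {A2} across the fragments never reaches {A6}.
A3, A5 → A6 is preserved.
A5 → A3, A6 is preserved.
A4 → A5 is preserved.
A1, A3 → A5 is preserved.

A2 -> A6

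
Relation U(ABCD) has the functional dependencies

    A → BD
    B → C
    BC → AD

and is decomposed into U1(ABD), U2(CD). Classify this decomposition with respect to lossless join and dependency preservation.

Lossless test: (D)⁺ = {D}, which is a superkey of neither fragment — lossy.
Dependency preservation: the restricted closure of {B} across the fragments never reaches {C}, so B → C cannot be enforced without a join — not preserved.

lossy and not dependency-preserving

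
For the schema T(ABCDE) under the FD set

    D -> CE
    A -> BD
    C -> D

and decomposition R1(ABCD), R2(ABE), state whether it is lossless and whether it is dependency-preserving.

lossless but not dependency-preserving

Lossless test: (AB)⁺ = {ABCDE}, which contains all of one fragment — lossless.
Dependency preservation: the restricted closure of {D} across the fragments never reaches {CE}, so D → CE cannot be enforced without a join — not preserved.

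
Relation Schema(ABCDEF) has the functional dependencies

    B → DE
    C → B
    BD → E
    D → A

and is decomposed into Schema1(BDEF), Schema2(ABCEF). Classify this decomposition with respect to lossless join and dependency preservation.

lossless but not dependency-preserving

Lossless test: (BEF)⁺ = {ABDEF}, which contains all of one fragment — lossless.
Dependency preservation: the restricted closure of {D} across the fragments never reaches {A}, so D → A cannot be enforced without a join — not preserved.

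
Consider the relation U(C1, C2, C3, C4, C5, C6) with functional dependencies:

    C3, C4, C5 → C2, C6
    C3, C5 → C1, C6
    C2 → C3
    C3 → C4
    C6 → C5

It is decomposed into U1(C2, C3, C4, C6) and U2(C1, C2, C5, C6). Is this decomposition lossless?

Yes

Common attributes: U1 ∩ U2 = {C2, C6}.
Closure of {C2, C6}: C2 → C3 applies, adding C3; C3 → C4 applies, adding C4; C6 → C5 applies, adding C5; C3, C5 → C1, C6 applies, adding C1. So (C2, C6)⁺ = {C1, C2, C3, C4, C5, C6}.
This closure contains every attribute of U1, so U1 ∩ U2 → U1. The join is lossless.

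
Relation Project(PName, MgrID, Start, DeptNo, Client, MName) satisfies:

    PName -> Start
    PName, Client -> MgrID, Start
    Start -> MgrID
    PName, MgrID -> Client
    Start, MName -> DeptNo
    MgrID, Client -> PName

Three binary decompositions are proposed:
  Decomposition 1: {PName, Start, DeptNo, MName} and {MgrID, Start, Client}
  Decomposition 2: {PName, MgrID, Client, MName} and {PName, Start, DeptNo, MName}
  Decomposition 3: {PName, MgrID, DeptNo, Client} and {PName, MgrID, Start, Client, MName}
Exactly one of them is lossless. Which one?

Decomposition 2

Decomposition 1: common = {Start}, closure = {MgrID, Start} → lossy.
Decomposition 2: common = {PName, MName}, closure = {PName, MgrID, Start, DeptNo, Client, MName} → lossless.
Decomposition 3: common = {PName, MgrID, Client}, closure = {PName, MgrID, Start, Client} → lossy.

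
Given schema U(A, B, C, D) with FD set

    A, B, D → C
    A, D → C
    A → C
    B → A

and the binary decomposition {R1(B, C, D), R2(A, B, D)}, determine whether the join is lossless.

Yes

Common attributes: R1 ∩ R2 = {B, D}.
Closure of {B, D}: B → A applies, adding A; A, B, D → C applies, adding C. So (B, D)⁺ = {A, B, C, D}.
This closure contains every attribute of R1, so R1 ∩ R2 → R1. The join is lossless.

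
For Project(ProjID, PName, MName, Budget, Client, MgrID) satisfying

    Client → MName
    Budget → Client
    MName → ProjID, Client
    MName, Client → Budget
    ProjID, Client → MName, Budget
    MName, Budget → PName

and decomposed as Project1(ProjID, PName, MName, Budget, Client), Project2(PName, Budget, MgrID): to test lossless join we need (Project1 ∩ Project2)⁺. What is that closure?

Project1 ∩ Project2 = {PName, Budget}.
Budget → Client applies, adding Client
Client → MName applies, adding MName
MName → ProjID, Client applies, adding ProjID
Closure: {ProjID, PName, MName, Budget, Client}.

ProjID, PName, MName, Budget, Client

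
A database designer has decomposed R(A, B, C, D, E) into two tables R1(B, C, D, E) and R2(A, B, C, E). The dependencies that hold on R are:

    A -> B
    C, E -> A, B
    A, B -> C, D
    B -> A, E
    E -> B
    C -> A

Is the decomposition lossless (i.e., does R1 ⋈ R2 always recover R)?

Yes

Common attributes: R1 ∩ R2 = {B, C, E}.
Closure of {B, C, E}: C, E → A, B applies, adding A; A, B → C, D applies, adding D. So (B, C, E)⁺ = {A, B, C, D, E}.
This closure contains every attribute of R1, so R1 ∩ R2 → R1. The join is lossless.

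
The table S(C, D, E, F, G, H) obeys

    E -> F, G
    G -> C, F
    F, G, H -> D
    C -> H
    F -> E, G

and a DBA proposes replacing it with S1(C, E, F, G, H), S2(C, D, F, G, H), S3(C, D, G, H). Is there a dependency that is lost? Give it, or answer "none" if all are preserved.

E → F, G lies within S1.
G → C, F lies within S1.
F, G, H → D lies within S2.
C → H lies within S1.
F → E, G lies within S1.
Every dependency is enforceable on the fragments, so the decomposition is dependency-preserving.

none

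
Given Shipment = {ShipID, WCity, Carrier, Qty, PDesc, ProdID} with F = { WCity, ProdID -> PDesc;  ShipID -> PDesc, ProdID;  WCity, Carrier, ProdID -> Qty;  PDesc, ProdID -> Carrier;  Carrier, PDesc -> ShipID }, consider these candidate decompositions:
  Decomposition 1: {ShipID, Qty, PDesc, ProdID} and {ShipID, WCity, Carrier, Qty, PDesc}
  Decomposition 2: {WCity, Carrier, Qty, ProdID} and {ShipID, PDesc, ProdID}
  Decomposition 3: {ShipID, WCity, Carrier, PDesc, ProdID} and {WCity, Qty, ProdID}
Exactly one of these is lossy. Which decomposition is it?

Decomposition 1: common = {ShipID, Qty, PDesc}, closure = {ShipID, Carrier, Qty, PDesc, ProdID} → lossless.
Decomposition 2: common = {ProdID}, closure = {ProdID} → lossy.
Decomposition 3: common = {WCity, ProdID}, closure = {ShipID, WCity, Carrier, Qty, PDesc, ProdID} → lossless.

Decomposition 2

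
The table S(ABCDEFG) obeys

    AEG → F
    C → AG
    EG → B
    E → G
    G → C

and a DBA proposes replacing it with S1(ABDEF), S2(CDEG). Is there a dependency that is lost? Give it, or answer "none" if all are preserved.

Check C → AG: no single fragment contains all of {ACG}, and the restricted closure of {C} across the fragments never reaches {AG}.
AEG → F is preserved.
EG → B is preserved.
E → G is preserved.
G → C is preserved.

C → AG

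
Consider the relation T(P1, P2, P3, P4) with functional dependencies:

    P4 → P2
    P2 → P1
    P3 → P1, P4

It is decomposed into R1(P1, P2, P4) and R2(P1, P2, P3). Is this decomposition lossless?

No

Common attributes: R1 ∩ R2 = {P1, P2}.
No dependency enlarges {P1, P2}, so (P1, P2)⁺ = {P1, P2}.
The closure contains neither all of R1 = {P1, P2, P4} nor all of R2 = {P1, P2, P3}, so the common attributes are not a superkey of either fragment. The join is lossy.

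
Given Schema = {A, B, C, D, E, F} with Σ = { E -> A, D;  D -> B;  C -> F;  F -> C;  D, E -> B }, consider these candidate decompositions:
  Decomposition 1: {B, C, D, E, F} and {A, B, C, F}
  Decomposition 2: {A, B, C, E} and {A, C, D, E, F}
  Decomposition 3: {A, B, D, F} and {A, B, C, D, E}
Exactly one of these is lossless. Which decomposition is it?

Decomposition 1: common = {B, C, F}, closure = {B, C, F} → lossy.
Decomposition 2: common = {A, C, E}, closure = {A, B, C, D, E, F} → lossless.
Decomposition 3: common = {A, B, D}, closure = {A, B, D} → lossy.

Decomposition 2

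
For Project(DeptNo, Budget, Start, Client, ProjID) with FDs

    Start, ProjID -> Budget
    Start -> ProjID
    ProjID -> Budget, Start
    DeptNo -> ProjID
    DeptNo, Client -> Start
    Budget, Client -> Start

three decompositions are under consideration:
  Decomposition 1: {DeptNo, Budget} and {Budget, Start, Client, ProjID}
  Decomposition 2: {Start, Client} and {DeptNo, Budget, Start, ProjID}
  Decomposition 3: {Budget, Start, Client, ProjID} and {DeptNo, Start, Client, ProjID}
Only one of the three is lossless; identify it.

Decomposition 3

Decomposition 1: common = {Budget}, closure = {Budget} → lossy.
Decomposition 2: common = {Start}, closure = {Budget, Start, ProjID} → lossy.
Decomposition 3: common = {Start, Client, ProjID}, closure = {Budget, Start, Client, ProjID} → lossless.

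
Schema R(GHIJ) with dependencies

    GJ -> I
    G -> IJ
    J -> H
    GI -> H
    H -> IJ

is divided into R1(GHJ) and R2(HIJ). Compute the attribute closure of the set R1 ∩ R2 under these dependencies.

R1 ∩ R2 = {HJ}.
H → IJ applies, adding I
Closure: {HIJ}.

HIJ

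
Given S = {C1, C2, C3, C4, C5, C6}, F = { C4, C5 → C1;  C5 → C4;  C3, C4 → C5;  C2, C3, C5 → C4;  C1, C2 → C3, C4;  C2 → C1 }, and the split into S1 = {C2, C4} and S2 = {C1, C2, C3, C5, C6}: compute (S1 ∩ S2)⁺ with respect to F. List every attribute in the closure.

C1, C2, C3, C4, C5

S1 ∩ S2 = {C2}.
C2 → C1 applies, adding C1
C1, C2 → C3, C4 applies, adding C3, C4
C3, C4 → C5 applies, adding C5
Closure: {C1, C2, C3, C4, C5}.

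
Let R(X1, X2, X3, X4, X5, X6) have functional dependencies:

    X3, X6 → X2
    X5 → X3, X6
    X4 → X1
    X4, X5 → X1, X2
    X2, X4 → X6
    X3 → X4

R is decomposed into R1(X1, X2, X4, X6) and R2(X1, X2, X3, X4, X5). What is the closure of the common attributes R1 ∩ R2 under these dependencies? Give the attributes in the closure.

X1, X2, X4, X6

R1 ∩ R2 = {X1, X2, X4}.
X2, X4 → X6 applies, adding X6
Closure: {X1, X2, X4, X6}.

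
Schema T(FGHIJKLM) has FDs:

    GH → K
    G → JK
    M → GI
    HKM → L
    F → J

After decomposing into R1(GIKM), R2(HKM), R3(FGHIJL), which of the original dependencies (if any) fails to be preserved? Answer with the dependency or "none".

Check HKM → L: no single fragment contains all of {HKLM}, and the restricted closure of {HKM} across the fragments never reaches {L}.
GH → K is preserved.
G → JK is preserved.
M → GI is preserved.
F → J is preserved.

HKM → L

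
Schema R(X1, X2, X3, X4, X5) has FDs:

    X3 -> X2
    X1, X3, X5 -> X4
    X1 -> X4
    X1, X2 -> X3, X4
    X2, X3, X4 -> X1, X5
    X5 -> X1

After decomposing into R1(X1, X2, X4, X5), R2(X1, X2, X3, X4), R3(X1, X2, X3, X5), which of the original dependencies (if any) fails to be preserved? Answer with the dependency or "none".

none

X3 → X2 lies within R2.
X1, X3, X5 → X4: restricted closure across fragments reaches X4.
X1 → X4 lies within R1.
X1, X2 → X3, X4 lies within R2.
X2, X3, X4 → X1, X5: restricted closure across fragments reaches X1, X5.
X5 → X1 lies within R1.
Every dependency is enforceable on the fragments, so the decomposition is dependency-preserving.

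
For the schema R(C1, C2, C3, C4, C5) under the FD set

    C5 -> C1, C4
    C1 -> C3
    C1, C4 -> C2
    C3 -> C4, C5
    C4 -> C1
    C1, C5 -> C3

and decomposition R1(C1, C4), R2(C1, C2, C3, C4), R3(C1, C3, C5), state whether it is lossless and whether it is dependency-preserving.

Lossless test (chase): Rows 1 and 2 agree on C1; apply C1→C3 and equate their C3 entries. Rows 1 and 2 agree on C1, C4; apply C1, C4→C2 and equate their C2 entries. Rows 1 and 2 agree on C3; apply C3→C4, C5 and equate their C4, C5 entries. Rows 1 and 3 agree on C3; apply C3→C4, C5 and equate their C4, C5 entries. Rows 1 and 3 agree on C1, C4; apply C1, C4→C2 and equate their C2 entries. Row 1 is now all distinguished symbols — the join is lossless.
Dependency preservation: C5 → C1, C4; C3 → C4, C5 are not contained in any single fragment, but the restricted closure of each left-hand side across the fragments still reaches the right-hand side; the remaining FDs each lie inside some fragment. All dependencies are preserved.

lossless and dependency-preserving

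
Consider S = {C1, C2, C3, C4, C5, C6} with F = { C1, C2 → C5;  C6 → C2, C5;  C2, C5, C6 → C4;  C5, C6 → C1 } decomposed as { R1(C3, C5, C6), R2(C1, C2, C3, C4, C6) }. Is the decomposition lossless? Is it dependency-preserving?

lossless but not dependency-preserving

Lossless test: (C3, C6)⁺ = {C1, C2, C3, C4, C5, C6}, which contains all of one fragment — lossless.
Dependency preservation: the restricted closure of {C1, C2} across the fragments never reaches {C5}, so C1, C2 → C5 cannot be enforced without a join — not preserved.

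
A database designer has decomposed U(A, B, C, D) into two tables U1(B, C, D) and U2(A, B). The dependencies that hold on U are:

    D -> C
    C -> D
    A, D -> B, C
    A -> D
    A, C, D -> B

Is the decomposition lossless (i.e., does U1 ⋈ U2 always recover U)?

No

Common attributes: U1 ∩ U2 = {B}.
No dependency enlarges {B}, so (B)⁺ = {B}.
The closure contains neither all of U1 = {B, C, D} nor all of U2 = {A, B}, so the common attributes are not a superkey of either fragment. The join is lossy.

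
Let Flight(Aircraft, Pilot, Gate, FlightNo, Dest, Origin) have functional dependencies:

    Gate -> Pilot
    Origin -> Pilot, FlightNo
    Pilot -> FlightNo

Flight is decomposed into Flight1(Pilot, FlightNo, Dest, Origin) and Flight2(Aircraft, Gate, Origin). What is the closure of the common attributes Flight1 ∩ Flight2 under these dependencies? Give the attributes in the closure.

Pilot, FlightNo, Origin

Flight1 ∩ Flight2 = {Origin}.
Origin → Pilot, FlightNo applies, adding Pilot, FlightNo
Closure: {Pilot, FlightNo, Origin}.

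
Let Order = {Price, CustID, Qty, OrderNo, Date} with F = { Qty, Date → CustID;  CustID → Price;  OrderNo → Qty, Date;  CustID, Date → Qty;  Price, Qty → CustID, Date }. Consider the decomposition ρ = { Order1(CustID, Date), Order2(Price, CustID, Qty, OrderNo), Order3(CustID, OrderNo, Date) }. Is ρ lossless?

Yes

Chase test. Columns are Price, CustID, Qty, OrderNo, Date; row i has aⱼ where attribute j ∈ Orderi, else bᵢⱼ.
Initial tableau (one row per fragment):
  row 1: b11 a2 b13 b14 a5
  row 2: a1 a2 a3 a4 b25
  row 3: b31 a2 b33 a4 a5
Rows 1 and 2 agree on CustID; apply CustID→Price and equate their Price entries.
Rows 1 and 3 agree on CustID; apply CustID→Price and equate their Price entries.
Rows 2 and 3 agree on OrderNo; apply OrderNo→Qty, Date and equate their Qty, Date entries.
Rows 1 and 2 agree on CustID, Date; apply CustID, Date→Qty and equate their Qty entries.
Row 2 is now all distinguished symbols — the join is lossless.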